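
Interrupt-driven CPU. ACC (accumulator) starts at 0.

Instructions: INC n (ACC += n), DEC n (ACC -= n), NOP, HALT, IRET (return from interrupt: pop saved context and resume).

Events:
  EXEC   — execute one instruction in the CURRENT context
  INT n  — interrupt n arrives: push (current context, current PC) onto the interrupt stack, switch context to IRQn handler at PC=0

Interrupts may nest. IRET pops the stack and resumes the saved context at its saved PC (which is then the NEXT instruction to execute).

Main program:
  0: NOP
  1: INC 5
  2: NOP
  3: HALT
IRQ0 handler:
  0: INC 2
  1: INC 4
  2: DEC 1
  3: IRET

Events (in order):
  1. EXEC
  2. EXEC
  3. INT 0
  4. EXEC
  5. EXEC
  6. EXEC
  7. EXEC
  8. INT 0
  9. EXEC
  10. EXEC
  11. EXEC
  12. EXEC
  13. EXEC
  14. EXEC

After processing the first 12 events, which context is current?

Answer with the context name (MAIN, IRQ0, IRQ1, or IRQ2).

Answer: MAIN

Derivation:
Event 1 (EXEC): [MAIN] PC=0: NOP
Event 2 (EXEC): [MAIN] PC=1: INC 5 -> ACC=5
Event 3 (INT 0): INT 0 arrives: push (MAIN, PC=2), enter IRQ0 at PC=0 (depth now 1)
Event 4 (EXEC): [IRQ0] PC=0: INC 2 -> ACC=7
Event 5 (EXEC): [IRQ0] PC=1: INC 4 -> ACC=11
Event 6 (EXEC): [IRQ0] PC=2: DEC 1 -> ACC=10
Event 7 (EXEC): [IRQ0] PC=3: IRET -> resume MAIN at PC=2 (depth now 0)
Event 8 (INT 0): INT 0 arrives: push (MAIN, PC=2), enter IRQ0 at PC=0 (depth now 1)
Event 9 (EXEC): [IRQ0] PC=0: INC 2 -> ACC=12
Event 10 (EXEC): [IRQ0] PC=1: INC 4 -> ACC=16
Event 11 (EXEC): [IRQ0] PC=2: DEC 1 -> ACC=15
Event 12 (EXEC): [IRQ0] PC=3: IRET -> resume MAIN at PC=2 (depth now 0)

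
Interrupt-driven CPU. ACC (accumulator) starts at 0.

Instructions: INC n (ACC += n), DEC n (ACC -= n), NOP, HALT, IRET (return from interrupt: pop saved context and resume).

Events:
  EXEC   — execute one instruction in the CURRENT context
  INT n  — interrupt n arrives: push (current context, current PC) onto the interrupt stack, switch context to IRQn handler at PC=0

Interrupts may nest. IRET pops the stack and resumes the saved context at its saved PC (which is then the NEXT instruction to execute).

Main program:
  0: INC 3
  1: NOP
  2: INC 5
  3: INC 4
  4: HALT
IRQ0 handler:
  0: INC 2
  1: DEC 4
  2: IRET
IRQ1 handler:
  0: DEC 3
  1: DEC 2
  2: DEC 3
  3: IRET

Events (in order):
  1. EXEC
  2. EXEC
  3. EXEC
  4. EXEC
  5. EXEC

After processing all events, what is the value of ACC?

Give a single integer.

Answer: 12

Derivation:
Event 1 (EXEC): [MAIN] PC=0: INC 3 -> ACC=3
Event 2 (EXEC): [MAIN] PC=1: NOP
Event 3 (EXEC): [MAIN] PC=2: INC 5 -> ACC=8
Event 4 (EXEC): [MAIN] PC=3: INC 4 -> ACC=12
Event 5 (EXEC): [MAIN] PC=4: HALT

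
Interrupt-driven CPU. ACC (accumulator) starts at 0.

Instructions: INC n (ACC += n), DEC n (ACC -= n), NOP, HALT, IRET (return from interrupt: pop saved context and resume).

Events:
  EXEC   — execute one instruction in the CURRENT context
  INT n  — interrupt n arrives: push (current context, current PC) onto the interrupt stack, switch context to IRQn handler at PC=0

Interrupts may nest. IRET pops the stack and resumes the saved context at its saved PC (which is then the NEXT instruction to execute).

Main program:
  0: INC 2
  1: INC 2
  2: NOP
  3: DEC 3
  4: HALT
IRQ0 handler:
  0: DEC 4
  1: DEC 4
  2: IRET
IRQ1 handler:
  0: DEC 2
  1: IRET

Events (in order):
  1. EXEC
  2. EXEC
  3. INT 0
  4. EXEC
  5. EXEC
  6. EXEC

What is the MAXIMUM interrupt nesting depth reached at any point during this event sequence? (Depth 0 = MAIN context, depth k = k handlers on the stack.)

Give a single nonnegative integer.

Answer: 1

Derivation:
Event 1 (EXEC): [MAIN] PC=0: INC 2 -> ACC=2 [depth=0]
Event 2 (EXEC): [MAIN] PC=1: INC 2 -> ACC=4 [depth=0]
Event 3 (INT 0): INT 0 arrives: push (MAIN, PC=2), enter IRQ0 at PC=0 (depth now 1) [depth=1]
Event 4 (EXEC): [IRQ0] PC=0: DEC 4 -> ACC=0 [depth=1]
Event 5 (EXEC): [IRQ0] PC=1: DEC 4 -> ACC=-4 [depth=1]
Event 6 (EXEC): [IRQ0] PC=2: IRET -> resume MAIN at PC=2 (depth now 0) [depth=0]
Max depth observed: 1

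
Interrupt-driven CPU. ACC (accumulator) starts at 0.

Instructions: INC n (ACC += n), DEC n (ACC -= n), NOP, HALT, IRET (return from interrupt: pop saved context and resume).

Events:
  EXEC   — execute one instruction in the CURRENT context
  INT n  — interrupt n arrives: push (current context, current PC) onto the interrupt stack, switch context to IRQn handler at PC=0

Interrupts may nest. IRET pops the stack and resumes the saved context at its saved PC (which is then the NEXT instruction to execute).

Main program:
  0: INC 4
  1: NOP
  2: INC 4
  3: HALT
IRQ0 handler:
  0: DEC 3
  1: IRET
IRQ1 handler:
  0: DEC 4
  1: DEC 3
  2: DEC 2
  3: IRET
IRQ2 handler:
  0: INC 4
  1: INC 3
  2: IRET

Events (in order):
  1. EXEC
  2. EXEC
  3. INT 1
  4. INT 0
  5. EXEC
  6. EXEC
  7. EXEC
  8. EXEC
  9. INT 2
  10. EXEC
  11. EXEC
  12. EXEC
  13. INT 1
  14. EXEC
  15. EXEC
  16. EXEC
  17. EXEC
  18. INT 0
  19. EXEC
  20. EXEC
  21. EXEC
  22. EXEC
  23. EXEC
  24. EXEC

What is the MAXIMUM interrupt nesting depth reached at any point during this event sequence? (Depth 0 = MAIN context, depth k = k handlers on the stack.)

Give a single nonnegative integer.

Answer: 2

Derivation:
Event 1 (EXEC): [MAIN] PC=0: INC 4 -> ACC=4 [depth=0]
Event 2 (EXEC): [MAIN] PC=1: NOP [depth=0]
Event 3 (INT 1): INT 1 arrives: push (MAIN, PC=2), enter IRQ1 at PC=0 (depth now 1) [depth=1]
Event 4 (INT 0): INT 0 arrives: push (IRQ1, PC=0), enter IRQ0 at PC=0 (depth now 2) [depth=2]
Event 5 (EXEC): [IRQ0] PC=0: DEC 3 -> ACC=1 [depth=2]
Event 6 (EXEC): [IRQ0] PC=1: IRET -> resume IRQ1 at PC=0 (depth now 1) [depth=1]
Event 7 (EXEC): [IRQ1] PC=0: DEC 4 -> ACC=-3 [depth=1]
Event 8 (EXEC): [IRQ1] PC=1: DEC 3 -> ACC=-6 [depth=1]
Event 9 (INT 2): INT 2 arrives: push (IRQ1, PC=2), enter IRQ2 at PC=0 (depth now 2) [depth=2]
Event 10 (EXEC): [IRQ2] PC=0: INC 4 -> ACC=-2 [depth=2]
Event 11 (EXEC): [IRQ2] PC=1: INC 3 -> ACC=1 [depth=2]
Event 12 (EXEC): [IRQ2] PC=2: IRET -> resume IRQ1 at PC=2 (depth now 1) [depth=1]
Event 13 (INT 1): INT 1 arrives: push (IRQ1, PC=2), enter IRQ1 at PC=0 (depth now 2) [depth=2]
Event 14 (EXEC): [IRQ1] PC=0: DEC 4 -> ACC=-3 [depth=2]
Event 15 (EXEC): [IRQ1] PC=1: DEC 3 -> ACC=-6 [depth=2]
Event 16 (EXEC): [IRQ1] PC=2: DEC 2 -> ACC=-8 [depth=2]
Event 17 (EXEC): [IRQ1] PC=3: IRET -> resume IRQ1 at PC=2 (depth now 1) [depth=1]
Event 18 (INT 0): INT 0 arrives: push (IRQ1, PC=2), enter IRQ0 at PC=0 (depth now 2) [depth=2]
Event 19 (EXEC): [IRQ0] PC=0: DEC 3 -> ACC=-11 [depth=2]
Event 20 (EXEC): [IRQ0] PC=1: IRET -> resume IRQ1 at PC=2 (depth now 1) [depth=1]
Event 21 (EXEC): [IRQ1] PC=2: DEC 2 -> ACC=-13 [depth=1]
Event 22 (EXEC): [IRQ1] PC=3: IRET -> resume MAIN at PC=2 (depth now 0) [depth=0]
Event 23 (EXEC): [MAIN] PC=2: INC 4 -> ACC=-9 [depth=0]
Event 24 (EXEC): [MAIN] PC=3: HALT [depth=0]
Max depth observed: 2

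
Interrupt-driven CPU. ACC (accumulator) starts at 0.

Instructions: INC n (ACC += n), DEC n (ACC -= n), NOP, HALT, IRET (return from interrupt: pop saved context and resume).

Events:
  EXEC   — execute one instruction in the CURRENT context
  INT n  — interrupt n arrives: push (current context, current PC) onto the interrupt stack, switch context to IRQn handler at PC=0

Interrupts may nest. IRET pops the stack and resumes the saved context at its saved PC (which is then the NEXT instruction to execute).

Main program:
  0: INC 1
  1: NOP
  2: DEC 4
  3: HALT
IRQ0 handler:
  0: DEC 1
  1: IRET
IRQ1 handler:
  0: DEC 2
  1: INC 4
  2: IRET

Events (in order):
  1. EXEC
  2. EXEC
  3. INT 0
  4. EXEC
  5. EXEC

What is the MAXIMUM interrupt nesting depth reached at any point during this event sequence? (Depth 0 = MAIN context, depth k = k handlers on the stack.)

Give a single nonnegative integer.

Answer: 1

Derivation:
Event 1 (EXEC): [MAIN] PC=0: INC 1 -> ACC=1 [depth=0]
Event 2 (EXEC): [MAIN] PC=1: NOP [depth=0]
Event 3 (INT 0): INT 0 arrives: push (MAIN, PC=2), enter IRQ0 at PC=0 (depth now 1) [depth=1]
Event 4 (EXEC): [IRQ0] PC=0: DEC 1 -> ACC=0 [depth=1]
Event 5 (EXEC): [IRQ0] PC=1: IRET -> resume MAIN at PC=2 (depth now 0) [depth=0]
Max depth observed: 1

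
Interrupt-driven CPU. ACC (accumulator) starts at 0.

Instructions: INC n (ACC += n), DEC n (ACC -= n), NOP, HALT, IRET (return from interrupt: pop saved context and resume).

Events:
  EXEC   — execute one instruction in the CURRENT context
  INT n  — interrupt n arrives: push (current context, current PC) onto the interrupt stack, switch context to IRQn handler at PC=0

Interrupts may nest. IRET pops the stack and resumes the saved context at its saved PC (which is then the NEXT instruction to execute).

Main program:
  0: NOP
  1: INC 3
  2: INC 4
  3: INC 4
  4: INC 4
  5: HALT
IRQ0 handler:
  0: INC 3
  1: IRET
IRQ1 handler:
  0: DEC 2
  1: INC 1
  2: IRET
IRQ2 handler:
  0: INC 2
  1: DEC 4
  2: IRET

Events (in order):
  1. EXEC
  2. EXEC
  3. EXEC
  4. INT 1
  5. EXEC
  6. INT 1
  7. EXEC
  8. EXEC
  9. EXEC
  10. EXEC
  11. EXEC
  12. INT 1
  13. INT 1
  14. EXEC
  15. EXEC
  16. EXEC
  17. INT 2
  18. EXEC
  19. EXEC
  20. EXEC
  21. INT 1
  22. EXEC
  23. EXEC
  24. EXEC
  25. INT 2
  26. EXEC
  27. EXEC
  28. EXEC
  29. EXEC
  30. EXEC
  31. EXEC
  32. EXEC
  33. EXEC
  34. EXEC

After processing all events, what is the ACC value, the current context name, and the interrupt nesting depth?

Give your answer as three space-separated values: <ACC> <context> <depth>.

Event 1 (EXEC): [MAIN] PC=0: NOP
Event 2 (EXEC): [MAIN] PC=1: INC 3 -> ACC=3
Event 3 (EXEC): [MAIN] PC=2: INC 4 -> ACC=7
Event 4 (INT 1): INT 1 arrives: push (MAIN, PC=3), enter IRQ1 at PC=0 (depth now 1)
Event 5 (EXEC): [IRQ1] PC=0: DEC 2 -> ACC=5
Event 6 (INT 1): INT 1 arrives: push (IRQ1, PC=1), enter IRQ1 at PC=0 (depth now 2)
Event 7 (EXEC): [IRQ1] PC=0: DEC 2 -> ACC=3
Event 8 (EXEC): [IRQ1] PC=1: INC 1 -> ACC=4
Event 9 (EXEC): [IRQ1] PC=2: IRET -> resume IRQ1 at PC=1 (depth now 1)
Event 10 (EXEC): [IRQ1] PC=1: INC 1 -> ACC=5
Event 11 (EXEC): [IRQ1] PC=2: IRET -> resume MAIN at PC=3 (depth now 0)
Event 12 (INT 1): INT 1 arrives: push (MAIN, PC=3), enter IRQ1 at PC=0 (depth now 1)
Event 13 (INT 1): INT 1 arrives: push (IRQ1, PC=0), enter IRQ1 at PC=0 (depth now 2)
Event 14 (EXEC): [IRQ1] PC=0: DEC 2 -> ACC=3
Event 15 (EXEC): [IRQ1] PC=1: INC 1 -> ACC=4
Event 16 (EXEC): [IRQ1] PC=2: IRET -> resume IRQ1 at PC=0 (depth now 1)
Event 17 (INT 2): INT 2 arrives: push (IRQ1, PC=0), enter IRQ2 at PC=0 (depth now 2)
Event 18 (EXEC): [IRQ2] PC=0: INC 2 -> ACC=6
Event 19 (EXEC): [IRQ2] PC=1: DEC 4 -> ACC=2
Event 20 (EXEC): [IRQ2] PC=2: IRET -> resume IRQ1 at PC=0 (depth now 1)
Event 21 (INT 1): INT 1 arrives: push (IRQ1, PC=0), enter IRQ1 at PC=0 (depth now 2)
Event 22 (EXEC): [IRQ1] PC=0: DEC 2 -> ACC=0
Event 23 (EXEC): [IRQ1] PC=1: INC 1 -> ACC=1
Event 24 (EXEC): [IRQ1] PC=2: IRET -> resume IRQ1 at PC=0 (depth now 1)
Event 25 (INT 2): INT 2 arrives: push (IRQ1, PC=0), enter IRQ2 at PC=0 (depth now 2)
Event 26 (EXEC): [IRQ2] PC=0: INC 2 -> ACC=3
Event 27 (EXEC): [IRQ2] PC=1: DEC 4 -> ACC=-1
Event 28 (EXEC): [IRQ2] PC=2: IRET -> resume IRQ1 at PC=0 (depth now 1)
Event 29 (EXEC): [IRQ1] PC=0: DEC 2 -> ACC=-3
Event 30 (EXEC): [IRQ1] PC=1: INC 1 -> ACC=-2
Event 31 (EXEC): [IRQ1] PC=2: IRET -> resume MAIN at PC=3 (depth now 0)
Event 32 (EXEC): [MAIN] PC=3: INC 4 -> ACC=2
Event 33 (EXEC): [MAIN] PC=4: INC 4 -> ACC=6
Event 34 (EXEC): [MAIN] PC=5: HALT

Answer: 6 MAIN 0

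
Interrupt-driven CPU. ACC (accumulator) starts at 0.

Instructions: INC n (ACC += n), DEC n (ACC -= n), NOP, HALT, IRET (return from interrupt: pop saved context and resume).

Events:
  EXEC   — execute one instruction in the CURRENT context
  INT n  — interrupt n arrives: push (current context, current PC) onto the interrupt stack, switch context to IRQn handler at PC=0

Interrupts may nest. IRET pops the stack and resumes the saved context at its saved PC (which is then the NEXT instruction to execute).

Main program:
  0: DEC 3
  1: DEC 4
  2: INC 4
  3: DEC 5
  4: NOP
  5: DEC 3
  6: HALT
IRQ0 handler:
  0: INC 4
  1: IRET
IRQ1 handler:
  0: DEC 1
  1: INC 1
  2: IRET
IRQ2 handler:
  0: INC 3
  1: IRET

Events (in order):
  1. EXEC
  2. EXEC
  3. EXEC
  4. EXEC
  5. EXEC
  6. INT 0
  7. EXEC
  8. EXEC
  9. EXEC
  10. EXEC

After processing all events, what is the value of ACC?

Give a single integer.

Answer: -7

Derivation:
Event 1 (EXEC): [MAIN] PC=0: DEC 3 -> ACC=-3
Event 2 (EXEC): [MAIN] PC=1: DEC 4 -> ACC=-7
Event 3 (EXEC): [MAIN] PC=2: INC 4 -> ACC=-3
Event 4 (EXEC): [MAIN] PC=3: DEC 5 -> ACC=-8
Event 5 (EXEC): [MAIN] PC=4: NOP
Event 6 (INT 0): INT 0 arrives: push (MAIN, PC=5), enter IRQ0 at PC=0 (depth now 1)
Event 7 (EXEC): [IRQ0] PC=0: INC 4 -> ACC=-4
Event 8 (EXEC): [IRQ0] PC=1: IRET -> resume MAIN at PC=5 (depth now 0)
Event 9 (EXEC): [MAIN] PC=5: DEC 3 -> ACC=-7
Event 10 (EXEC): [MAIN] PC=6: HALT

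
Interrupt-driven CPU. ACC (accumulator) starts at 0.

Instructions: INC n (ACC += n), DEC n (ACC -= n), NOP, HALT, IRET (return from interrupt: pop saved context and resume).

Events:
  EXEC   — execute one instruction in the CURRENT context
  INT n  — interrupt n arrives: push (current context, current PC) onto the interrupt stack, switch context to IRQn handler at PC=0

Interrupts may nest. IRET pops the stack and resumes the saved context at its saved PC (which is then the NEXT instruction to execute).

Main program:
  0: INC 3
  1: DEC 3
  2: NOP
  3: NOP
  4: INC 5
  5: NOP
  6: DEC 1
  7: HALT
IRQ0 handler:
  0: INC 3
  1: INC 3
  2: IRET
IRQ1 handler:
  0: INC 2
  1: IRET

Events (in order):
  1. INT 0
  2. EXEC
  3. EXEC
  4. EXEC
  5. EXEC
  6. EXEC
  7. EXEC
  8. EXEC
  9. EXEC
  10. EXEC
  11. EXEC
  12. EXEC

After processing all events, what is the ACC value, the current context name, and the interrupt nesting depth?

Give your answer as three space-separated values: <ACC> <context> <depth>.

Answer: 10 MAIN 0

Derivation:
Event 1 (INT 0): INT 0 arrives: push (MAIN, PC=0), enter IRQ0 at PC=0 (depth now 1)
Event 2 (EXEC): [IRQ0] PC=0: INC 3 -> ACC=3
Event 3 (EXEC): [IRQ0] PC=1: INC 3 -> ACC=6
Event 4 (EXEC): [IRQ0] PC=2: IRET -> resume MAIN at PC=0 (depth now 0)
Event 5 (EXEC): [MAIN] PC=0: INC 3 -> ACC=9
Event 6 (EXEC): [MAIN] PC=1: DEC 3 -> ACC=6
Event 7 (EXEC): [MAIN] PC=2: NOP
Event 8 (EXEC): [MAIN] PC=3: NOP
Event 9 (EXEC): [MAIN] PC=4: INC 5 -> ACC=11
Event 10 (EXEC): [MAIN] PC=5: NOP
Event 11 (EXEC): [MAIN] PC=6: DEC 1 -> ACC=10
Event 12 (EXEC): [MAIN] PC=7: HALT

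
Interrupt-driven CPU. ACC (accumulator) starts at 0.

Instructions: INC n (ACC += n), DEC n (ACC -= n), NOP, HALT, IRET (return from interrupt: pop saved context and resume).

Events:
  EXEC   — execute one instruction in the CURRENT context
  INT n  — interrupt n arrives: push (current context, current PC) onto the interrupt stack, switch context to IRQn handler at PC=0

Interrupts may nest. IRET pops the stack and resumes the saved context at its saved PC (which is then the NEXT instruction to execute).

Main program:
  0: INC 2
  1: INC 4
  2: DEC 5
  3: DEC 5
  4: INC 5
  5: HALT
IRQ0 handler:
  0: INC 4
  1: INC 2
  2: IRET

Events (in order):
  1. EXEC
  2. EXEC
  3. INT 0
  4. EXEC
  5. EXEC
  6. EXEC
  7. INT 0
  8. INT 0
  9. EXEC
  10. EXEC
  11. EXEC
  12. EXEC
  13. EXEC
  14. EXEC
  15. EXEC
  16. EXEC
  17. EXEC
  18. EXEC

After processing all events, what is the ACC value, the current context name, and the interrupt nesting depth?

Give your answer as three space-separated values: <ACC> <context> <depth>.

Answer: 19 MAIN 0

Derivation:
Event 1 (EXEC): [MAIN] PC=0: INC 2 -> ACC=2
Event 2 (EXEC): [MAIN] PC=1: INC 4 -> ACC=6
Event 3 (INT 0): INT 0 arrives: push (MAIN, PC=2), enter IRQ0 at PC=0 (depth now 1)
Event 4 (EXEC): [IRQ0] PC=0: INC 4 -> ACC=10
Event 5 (EXEC): [IRQ0] PC=1: INC 2 -> ACC=12
Event 6 (EXEC): [IRQ0] PC=2: IRET -> resume MAIN at PC=2 (depth now 0)
Event 7 (INT 0): INT 0 arrives: push (MAIN, PC=2), enter IRQ0 at PC=0 (depth now 1)
Event 8 (INT 0): INT 0 arrives: push (IRQ0, PC=0), enter IRQ0 at PC=0 (depth now 2)
Event 9 (EXEC): [IRQ0] PC=0: INC 4 -> ACC=16
Event 10 (EXEC): [IRQ0] PC=1: INC 2 -> ACC=18
Event 11 (EXEC): [IRQ0] PC=2: IRET -> resume IRQ0 at PC=0 (depth now 1)
Event 12 (EXEC): [IRQ0] PC=0: INC 4 -> ACC=22
Event 13 (EXEC): [IRQ0] PC=1: INC 2 -> ACC=24
Event 14 (EXEC): [IRQ0] PC=2: IRET -> resume MAIN at PC=2 (depth now 0)
Event 15 (EXEC): [MAIN] PC=2: DEC 5 -> ACC=19
Event 16 (EXEC): [MAIN] PC=3: DEC 5 -> ACC=14
Event 17 (EXEC): [MAIN] PC=4: INC 5 -> ACC=19
Event 18 (EXEC): [MAIN] PC=5: HALT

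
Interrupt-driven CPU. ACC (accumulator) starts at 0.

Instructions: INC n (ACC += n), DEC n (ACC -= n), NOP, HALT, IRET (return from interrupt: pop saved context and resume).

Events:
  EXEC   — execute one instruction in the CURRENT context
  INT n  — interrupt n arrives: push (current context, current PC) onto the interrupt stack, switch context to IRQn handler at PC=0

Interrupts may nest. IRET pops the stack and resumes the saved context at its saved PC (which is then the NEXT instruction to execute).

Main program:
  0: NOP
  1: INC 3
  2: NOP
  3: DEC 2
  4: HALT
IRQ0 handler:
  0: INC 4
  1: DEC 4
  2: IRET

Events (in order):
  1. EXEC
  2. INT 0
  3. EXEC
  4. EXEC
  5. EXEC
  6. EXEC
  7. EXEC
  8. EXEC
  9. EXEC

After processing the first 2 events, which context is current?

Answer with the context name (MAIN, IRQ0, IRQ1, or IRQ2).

Event 1 (EXEC): [MAIN] PC=0: NOP
Event 2 (INT 0): INT 0 arrives: push (MAIN, PC=1), enter IRQ0 at PC=0 (depth now 1)

Answer: IRQ0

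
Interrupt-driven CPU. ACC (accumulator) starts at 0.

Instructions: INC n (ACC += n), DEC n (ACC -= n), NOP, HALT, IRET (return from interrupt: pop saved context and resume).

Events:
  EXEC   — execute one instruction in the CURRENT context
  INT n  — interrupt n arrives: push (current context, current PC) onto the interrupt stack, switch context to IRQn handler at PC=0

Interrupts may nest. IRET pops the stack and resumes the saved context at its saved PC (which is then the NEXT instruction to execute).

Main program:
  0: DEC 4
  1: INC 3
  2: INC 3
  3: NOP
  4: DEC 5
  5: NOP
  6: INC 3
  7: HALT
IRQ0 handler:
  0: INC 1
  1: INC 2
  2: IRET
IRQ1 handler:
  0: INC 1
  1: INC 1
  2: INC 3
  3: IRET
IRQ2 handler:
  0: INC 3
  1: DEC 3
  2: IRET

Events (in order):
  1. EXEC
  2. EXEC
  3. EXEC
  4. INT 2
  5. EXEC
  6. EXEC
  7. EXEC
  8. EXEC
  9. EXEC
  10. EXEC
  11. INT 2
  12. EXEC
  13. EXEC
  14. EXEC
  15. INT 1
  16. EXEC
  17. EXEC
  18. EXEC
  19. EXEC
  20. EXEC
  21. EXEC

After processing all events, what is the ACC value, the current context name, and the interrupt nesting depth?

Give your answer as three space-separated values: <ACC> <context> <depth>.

Event 1 (EXEC): [MAIN] PC=0: DEC 4 -> ACC=-4
Event 2 (EXEC): [MAIN] PC=1: INC 3 -> ACC=-1
Event 3 (EXEC): [MAIN] PC=2: INC 3 -> ACC=2
Event 4 (INT 2): INT 2 arrives: push (MAIN, PC=3), enter IRQ2 at PC=0 (depth now 1)
Event 5 (EXEC): [IRQ2] PC=0: INC 3 -> ACC=5
Event 6 (EXEC): [IRQ2] PC=1: DEC 3 -> ACC=2
Event 7 (EXEC): [IRQ2] PC=2: IRET -> resume MAIN at PC=3 (depth now 0)
Event 8 (EXEC): [MAIN] PC=3: NOP
Event 9 (EXEC): [MAIN] PC=4: DEC 5 -> ACC=-3
Event 10 (EXEC): [MAIN] PC=5: NOP
Event 11 (INT 2): INT 2 arrives: push (MAIN, PC=6), enter IRQ2 at PC=0 (depth now 1)
Event 12 (EXEC): [IRQ2] PC=0: INC 3 -> ACC=0
Event 13 (EXEC): [IRQ2] PC=1: DEC 3 -> ACC=-3
Event 14 (EXEC): [IRQ2] PC=2: IRET -> resume MAIN at PC=6 (depth now 0)
Event 15 (INT 1): INT 1 arrives: push (MAIN, PC=6), enter IRQ1 at PC=0 (depth now 1)
Event 16 (EXEC): [IRQ1] PC=0: INC 1 -> ACC=-2
Event 17 (EXEC): [IRQ1] PC=1: INC 1 -> ACC=-1
Event 18 (EXEC): [IRQ1] PC=2: INC 3 -> ACC=2
Event 19 (EXEC): [IRQ1] PC=3: IRET -> resume MAIN at PC=6 (depth now 0)
Event 20 (EXEC): [MAIN] PC=6: INC 3 -> ACC=5
Event 21 (EXEC): [MAIN] PC=7: HALT

Answer: 5 MAIN 0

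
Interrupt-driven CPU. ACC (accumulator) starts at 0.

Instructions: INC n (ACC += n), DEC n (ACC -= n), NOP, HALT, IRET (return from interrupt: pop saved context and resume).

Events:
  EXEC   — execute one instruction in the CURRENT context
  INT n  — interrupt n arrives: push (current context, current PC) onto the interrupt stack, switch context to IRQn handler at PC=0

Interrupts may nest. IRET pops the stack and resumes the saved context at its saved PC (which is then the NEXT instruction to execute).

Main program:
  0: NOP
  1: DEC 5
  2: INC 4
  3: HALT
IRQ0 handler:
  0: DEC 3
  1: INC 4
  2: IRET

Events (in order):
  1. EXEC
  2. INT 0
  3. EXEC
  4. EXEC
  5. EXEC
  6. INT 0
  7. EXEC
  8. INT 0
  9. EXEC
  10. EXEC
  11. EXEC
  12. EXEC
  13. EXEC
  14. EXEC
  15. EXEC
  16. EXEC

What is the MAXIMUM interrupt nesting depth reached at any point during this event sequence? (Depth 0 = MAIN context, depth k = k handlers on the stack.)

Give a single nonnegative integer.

Answer: 2

Derivation:
Event 1 (EXEC): [MAIN] PC=0: NOP [depth=0]
Event 2 (INT 0): INT 0 arrives: push (MAIN, PC=1), enter IRQ0 at PC=0 (depth now 1) [depth=1]
Event 3 (EXEC): [IRQ0] PC=0: DEC 3 -> ACC=-3 [depth=1]
Event 4 (EXEC): [IRQ0] PC=1: INC 4 -> ACC=1 [depth=1]
Event 5 (EXEC): [IRQ0] PC=2: IRET -> resume MAIN at PC=1 (depth now 0) [depth=0]
Event 6 (INT 0): INT 0 arrives: push (MAIN, PC=1), enter IRQ0 at PC=0 (depth now 1) [depth=1]
Event 7 (EXEC): [IRQ0] PC=0: DEC 3 -> ACC=-2 [depth=1]
Event 8 (INT 0): INT 0 arrives: push (IRQ0, PC=1), enter IRQ0 at PC=0 (depth now 2) [depth=2]
Event 9 (EXEC): [IRQ0] PC=0: DEC 3 -> ACC=-5 [depth=2]
Event 10 (EXEC): [IRQ0] PC=1: INC 4 -> ACC=-1 [depth=2]
Event 11 (EXEC): [IRQ0] PC=2: IRET -> resume IRQ0 at PC=1 (depth now 1) [depth=1]
Event 12 (EXEC): [IRQ0] PC=1: INC 4 -> ACC=3 [depth=1]
Event 13 (EXEC): [IRQ0] PC=2: IRET -> resume MAIN at PC=1 (depth now 0) [depth=0]
Event 14 (EXEC): [MAIN] PC=1: DEC 5 -> ACC=-2 [depth=0]
Event 15 (EXEC): [MAIN] PC=2: INC 4 -> ACC=2 [depth=0]
Event 16 (EXEC): [MAIN] PC=3: HALT [depth=0]
Max depth observed: 2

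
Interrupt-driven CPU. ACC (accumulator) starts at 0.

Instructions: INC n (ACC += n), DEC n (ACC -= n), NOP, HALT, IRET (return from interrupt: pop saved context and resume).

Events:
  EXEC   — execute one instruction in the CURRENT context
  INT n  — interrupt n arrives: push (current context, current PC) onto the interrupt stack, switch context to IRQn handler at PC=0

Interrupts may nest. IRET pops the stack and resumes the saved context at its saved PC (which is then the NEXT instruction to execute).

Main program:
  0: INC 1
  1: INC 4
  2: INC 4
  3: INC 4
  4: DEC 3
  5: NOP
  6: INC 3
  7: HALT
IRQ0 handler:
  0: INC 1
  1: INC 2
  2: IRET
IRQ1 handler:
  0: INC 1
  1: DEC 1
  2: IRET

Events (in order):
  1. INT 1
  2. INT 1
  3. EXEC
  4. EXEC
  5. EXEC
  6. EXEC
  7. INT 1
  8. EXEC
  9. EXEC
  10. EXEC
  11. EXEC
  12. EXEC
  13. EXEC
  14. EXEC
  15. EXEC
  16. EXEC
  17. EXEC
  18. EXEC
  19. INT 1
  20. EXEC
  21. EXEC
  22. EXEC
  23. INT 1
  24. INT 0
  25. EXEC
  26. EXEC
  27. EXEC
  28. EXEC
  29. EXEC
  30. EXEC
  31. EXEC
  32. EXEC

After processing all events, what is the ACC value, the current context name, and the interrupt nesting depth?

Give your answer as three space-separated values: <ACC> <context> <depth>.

Event 1 (INT 1): INT 1 arrives: push (MAIN, PC=0), enter IRQ1 at PC=0 (depth now 1)
Event 2 (INT 1): INT 1 arrives: push (IRQ1, PC=0), enter IRQ1 at PC=0 (depth now 2)
Event 3 (EXEC): [IRQ1] PC=0: INC 1 -> ACC=1
Event 4 (EXEC): [IRQ1] PC=1: DEC 1 -> ACC=0
Event 5 (EXEC): [IRQ1] PC=2: IRET -> resume IRQ1 at PC=0 (depth now 1)
Event 6 (EXEC): [IRQ1] PC=0: INC 1 -> ACC=1
Event 7 (INT 1): INT 1 arrives: push (IRQ1, PC=1), enter IRQ1 at PC=0 (depth now 2)
Event 8 (EXEC): [IRQ1] PC=0: INC 1 -> ACC=2
Event 9 (EXEC): [IRQ1] PC=1: DEC 1 -> ACC=1
Event 10 (EXEC): [IRQ1] PC=2: IRET -> resume IRQ1 at PC=1 (depth now 1)
Event 11 (EXEC): [IRQ1] PC=1: DEC 1 -> ACC=0
Event 12 (EXEC): [IRQ1] PC=2: IRET -> resume MAIN at PC=0 (depth now 0)
Event 13 (EXEC): [MAIN] PC=0: INC 1 -> ACC=1
Event 14 (EXEC): [MAIN] PC=1: INC 4 -> ACC=5
Event 15 (EXEC): [MAIN] PC=2: INC 4 -> ACC=9
Event 16 (EXEC): [MAIN] PC=3: INC 4 -> ACC=13
Event 17 (EXEC): [MAIN] PC=4: DEC 3 -> ACC=10
Event 18 (EXEC): [MAIN] PC=5: NOP
Event 19 (INT 1): INT 1 arrives: push (MAIN, PC=6), enter IRQ1 at PC=0 (depth now 1)
Event 20 (EXEC): [IRQ1] PC=0: INC 1 -> ACC=11
Event 21 (EXEC): [IRQ1] PC=1: DEC 1 -> ACC=10
Event 22 (EXEC): [IRQ1] PC=2: IRET -> resume MAIN at PC=6 (depth now 0)
Event 23 (INT 1): INT 1 arrives: push (MAIN, PC=6), enter IRQ1 at PC=0 (depth now 1)
Event 24 (INT 0): INT 0 arrives: push (IRQ1, PC=0), enter IRQ0 at PC=0 (depth now 2)
Event 25 (EXEC): [IRQ0] PC=0: INC 1 -> ACC=11
Event 26 (EXEC): [IRQ0] PC=1: INC 2 -> ACC=13
Event 27 (EXEC): [IRQ0] PC=2: IRET -> resume IRQ1 at PC=0 (depth now 1)
Event 28 (EXEC): [IRQ1] PC=0: INC 1 -> ACC=14
Event 29 (EXEC): [IRQ1] PC=1: DEC 1 -> ACC=13
Event 30 (EXEC): [IRQ1] PC=2: IRET -> resume MAIN at PC=6 (depth now 0)
Event 31 (EXEC): [MAIN] PC=6: INC 3 -> ACC=16
Event 32 (EXEC): [MAIN] PC=7: HALT

Answer: 16 MAIN 0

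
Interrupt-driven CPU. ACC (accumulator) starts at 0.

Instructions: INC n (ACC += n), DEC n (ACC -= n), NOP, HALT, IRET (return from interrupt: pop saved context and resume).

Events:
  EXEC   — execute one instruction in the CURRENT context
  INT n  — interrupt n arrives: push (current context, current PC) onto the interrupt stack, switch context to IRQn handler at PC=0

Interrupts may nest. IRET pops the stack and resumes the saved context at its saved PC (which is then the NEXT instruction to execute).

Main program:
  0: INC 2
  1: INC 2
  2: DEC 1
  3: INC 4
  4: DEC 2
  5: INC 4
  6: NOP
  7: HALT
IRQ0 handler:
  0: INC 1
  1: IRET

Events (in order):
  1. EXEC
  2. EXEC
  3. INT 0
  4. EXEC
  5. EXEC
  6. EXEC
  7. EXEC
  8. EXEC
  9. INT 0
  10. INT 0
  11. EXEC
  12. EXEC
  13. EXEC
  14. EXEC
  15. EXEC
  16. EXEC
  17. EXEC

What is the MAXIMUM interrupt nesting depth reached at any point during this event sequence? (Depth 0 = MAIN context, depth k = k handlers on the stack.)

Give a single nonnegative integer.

Answer: 2

Derivation:
Event 1 (EXEC): [MAIN] PC=0: INC 2 -> ACC=2 [depth=0]
Event 2 (EXEC): [MAIN] PC=1: INC 2 -> ACC=4 [depth=0]
Event 3 (INT 0): INT 0 arrives: push (MAIN, PC=2), enter IRQ0 at PC=0 (depth now 1) [depth=1]
Event 4 (EXEC): [IRQ0] PC=0: INC 1 -> ACC=5 [depth=1]
Event 5 (EXEC): [IRQ0] PC=1: IRET -> resume MAIN at PC=2 (depth now 0) [depth=0]
Event 6 (EXEC): [MAIN] PC=2: DEC 1 -> ACC=4 [depth=0]
Event 7 (EXEC): [MAIN] PC=3: INC 4 -> ACC=8 [depth=0]
Event 8 (EXEC): [MAIN] PC=4: DEC 2 -> ACC=6 [depth=0]
Event 9 (INT 0): INT 0 arrives: push (MAIN, PC=5), enter IRQ0 at PC=0 (depth now 1) [depth=1]
Event 10 (INT 0): INT 0 arrives: push (IRQ0, PC=0), enter IRQ0 at PC=0 (depth now 2) [depth=2]
Event 11 (EXEC): [IRQ0] PC=0: INC 1 -> ACC=7 [depth=2]
Event 12 (EXEC): [IRQ0] PC=1: IRET -> resume IRQ0 at PC=0 (depth now 1) [depth=1]
Event 13 (EXEC): [IRQ0] PC=0: INC 1 -> ACC=8 [depth=1]
Event 14 (EXEC): [IRQ0] PC=1: IRET -> resume MAIN at PC=5 (depth now 0) [depth=0]
Event 15 (EXEC): [MAIN] PC=5: INC 4 -> ACC=12 [depth=0]
Event 16 (EXEC): [MAIN] PC=6: NOP [depth=0]
Event 17 (EXEC): [MAIN] PC=7: HALT [depth=0]
Max depth observed: 2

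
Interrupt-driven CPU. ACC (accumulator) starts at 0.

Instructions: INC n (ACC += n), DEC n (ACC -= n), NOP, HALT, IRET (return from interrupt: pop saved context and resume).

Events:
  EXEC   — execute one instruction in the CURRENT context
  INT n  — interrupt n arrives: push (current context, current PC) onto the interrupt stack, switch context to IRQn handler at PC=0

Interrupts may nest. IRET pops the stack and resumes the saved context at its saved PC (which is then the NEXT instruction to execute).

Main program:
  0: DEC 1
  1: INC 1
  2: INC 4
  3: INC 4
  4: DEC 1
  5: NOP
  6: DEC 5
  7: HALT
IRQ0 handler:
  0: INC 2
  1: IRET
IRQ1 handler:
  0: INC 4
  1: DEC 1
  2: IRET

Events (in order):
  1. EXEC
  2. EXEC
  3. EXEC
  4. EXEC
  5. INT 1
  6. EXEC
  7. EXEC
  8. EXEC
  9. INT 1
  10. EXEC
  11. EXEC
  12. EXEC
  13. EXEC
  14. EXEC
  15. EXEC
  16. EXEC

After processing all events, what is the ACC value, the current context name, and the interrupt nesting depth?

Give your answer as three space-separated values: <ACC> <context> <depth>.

Event 1 (EXEC): [MAIN] PC=0: DEC 1 -> ACC=-1
Event 2 (EXEC): [MAIN] PC=1: INC 1 -> ACC=0
Event 3 (EXEC): [MAIN] PC=2: INC 4 -> ACC=4
Event 4 (EXEC): [MAIN] PC=3: INC 4 -> ACC=8
Event 5 (INT 1): INT 1 arrives: push (MAIN, PC=4), enter IRQ1 at PC=0 (depth now 1)
Event 6 (EXEC): [IRQ1] PC=0: INC 4 -> ACC=12
Event 7 (EXEC): [IRQ1] PC=1: DEC 1 -> ACC=11
Event 8 (EXEC): [IRQ1] PC=2: IRET -> resume MAIN at PC=4 (depth now 0)
Event 9 (INT 1): INT 1 arrives: push (MAIN, PC=4), enter IRQ1 at PC=0 (depth now 1)
Event 10 (EXEC): [IRQ1] PC=0: INC 4 -> ACC=15
Event 11 (EXEC): [IRQ1] PC=1: DEC 1 -> ACC=14
Event 12 (EXEC): [IRQ1] PC=2: IRET -> resume MAIN at PC=4 (depth now 0)
Event 13 (EXEC): [MAIN] PC=4: DEC 1 -> ACC=13
Event 14 (EXEC): [MAIN] PC=5: NOP
Event 15 (EXEC): [MAIN] PC=6: DEC 5 -> ACC=8
Event 16 (EXEC): [MAIN] PC=7: HALT

Answer: 8 MAIN 0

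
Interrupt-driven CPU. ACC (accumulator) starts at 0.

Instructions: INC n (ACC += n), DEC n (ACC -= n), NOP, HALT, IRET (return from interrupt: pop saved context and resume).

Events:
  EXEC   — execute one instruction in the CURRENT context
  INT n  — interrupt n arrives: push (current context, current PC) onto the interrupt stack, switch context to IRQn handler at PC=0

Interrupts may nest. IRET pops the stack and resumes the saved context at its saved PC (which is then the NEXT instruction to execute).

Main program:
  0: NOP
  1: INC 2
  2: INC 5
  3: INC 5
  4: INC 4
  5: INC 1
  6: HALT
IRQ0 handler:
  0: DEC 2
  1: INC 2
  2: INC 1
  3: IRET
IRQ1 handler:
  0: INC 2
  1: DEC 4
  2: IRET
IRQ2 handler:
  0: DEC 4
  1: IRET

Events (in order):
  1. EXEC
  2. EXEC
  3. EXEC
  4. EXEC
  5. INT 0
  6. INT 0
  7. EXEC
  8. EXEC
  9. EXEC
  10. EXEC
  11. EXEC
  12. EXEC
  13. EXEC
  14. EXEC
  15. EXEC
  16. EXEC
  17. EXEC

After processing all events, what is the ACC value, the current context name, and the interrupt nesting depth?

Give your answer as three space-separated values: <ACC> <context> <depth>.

Answer: 19 MAIN 0

Derivation:
Event 1 (EXEC): [MAIN] PC=0: NOP
Event 2 (EXEC): [MAIN] PC=1: INC 2 -> ACC=2
Event 3 (EXEC): [MAIN] PC=2: INC 5 -> ACC=7
Event 4 (EXEC): [MAIN] PC=3: INC 5 -> ACC=12
Event 5 (INT 0): INT 0 arrives: push (MAIN, PC=4), enter IRQ0 at PC=0 (depth now 1)
Event 6 (INT 0): INT 0 arrives: push (IRQ0, PC=0), enter IRQ0 at PC=0 (depth now 2)
Event 7 (EXEC): [IRQ0] PC=0: DEC 2 -> ACC=10
Event 8 (EXEC): [IRQ0] PC=1: INC 2 -> ACC=12
Event 9 (EXEC): [IRQ0] PC=2: INC 1 -> ACC=13
Event 10 (EXEC): [IRQ0] PC=3: IRET -> resume IRQ0 at PC=0 (depth now 1)
Event 11 (EXEC): [IRQ0] PC=0: DEC 2 -> ACC=11
Event 12 (EXEC): [IRQ0] PC=1: INC 2 -> ACC=13
Event 13 (EXEC): [IRQ0] PC=2: INC 1 -> ACC=14
Event 14 (EXEC): [IRQ0] PC=3: IRET -> resume MAIN at PC=4 (depth now 0)
Event 15 (EXEC): [MAIN] PC=4: INC 4 -> ACC=18
Event 16 (EXEC): [MAIN] PC=5: INC 1 -> ACC=19
Event 17 (EXEC): [MAIN] PC=6: HALT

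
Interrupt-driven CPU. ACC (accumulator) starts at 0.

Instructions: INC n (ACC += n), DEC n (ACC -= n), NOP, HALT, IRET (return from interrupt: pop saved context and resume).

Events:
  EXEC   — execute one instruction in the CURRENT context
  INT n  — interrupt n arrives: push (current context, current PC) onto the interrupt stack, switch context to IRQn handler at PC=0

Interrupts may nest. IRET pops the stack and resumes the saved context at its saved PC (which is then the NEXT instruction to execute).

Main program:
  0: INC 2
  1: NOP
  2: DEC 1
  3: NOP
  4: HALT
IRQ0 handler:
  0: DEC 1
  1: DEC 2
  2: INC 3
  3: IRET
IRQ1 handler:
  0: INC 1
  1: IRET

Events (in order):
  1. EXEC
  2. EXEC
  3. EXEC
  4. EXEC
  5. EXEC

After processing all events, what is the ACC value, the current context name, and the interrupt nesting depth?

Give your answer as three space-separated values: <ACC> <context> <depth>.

Answer: 1 MAIN 0

Derivation:
Event 1 (EXEC): [MAIN] PC=0: INC 2 -> ACC=2
Event 2 (EXEC): [MAIN] PC=1: NOP
Event 3 (EXEC): [MAIN] PC=2: DEC 1 -> ACC=1
Event 4 (EXEC): [MAIN] PC=3: NOP
Event 5 (EXEC): [MAIN] PC=4: HALT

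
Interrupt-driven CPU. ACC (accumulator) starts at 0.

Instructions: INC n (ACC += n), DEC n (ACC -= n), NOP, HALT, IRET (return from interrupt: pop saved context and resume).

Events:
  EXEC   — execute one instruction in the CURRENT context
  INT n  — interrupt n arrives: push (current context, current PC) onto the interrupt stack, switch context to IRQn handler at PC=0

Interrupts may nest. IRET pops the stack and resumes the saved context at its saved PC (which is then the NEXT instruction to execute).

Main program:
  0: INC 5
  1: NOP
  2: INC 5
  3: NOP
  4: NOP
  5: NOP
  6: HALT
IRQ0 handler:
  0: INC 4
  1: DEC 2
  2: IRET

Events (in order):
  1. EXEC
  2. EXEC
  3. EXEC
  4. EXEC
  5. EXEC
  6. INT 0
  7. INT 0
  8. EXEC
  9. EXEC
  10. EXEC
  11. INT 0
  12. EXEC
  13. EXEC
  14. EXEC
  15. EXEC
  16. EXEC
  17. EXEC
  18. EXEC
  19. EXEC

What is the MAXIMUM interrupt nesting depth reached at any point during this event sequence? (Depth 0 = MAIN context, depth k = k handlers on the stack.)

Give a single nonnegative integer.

Event 1 (EXEC): [MAIN] PC=0: INC 5 -> ACC=5 [depth=0]
Event 2 (EXEC): [MAIN] PC=1: NOP [depth=0]
Event 3 (EXEC): [MAIN] PC=2: INC 5 -> ACC=10 [depth=0]
Event 4 (EXEC): [MAIN] PC=3: NOP [depth=0]
Event 5 (EXEC): [MAIN] PC=4: NOP [depth=0]
Event 6 (INT 0): INT 0 arrives: push (MAIN, PC=5), enter IRQ0 at PC=0 (depth now 1) [depth=1]
Event 7 (INT 0): INT 0 arrives: push (IRQ0, PC=0), enter IRQ0 at PC=0 (depth now 2) [depth=2]
Event 8 (EXEC): [IRQ0] PC=0: INC 4 -> ACC=14 [depth=2]
Event 9 (EXEC): [IRQ0] PC=1: DEC 2 -> ACC=12 [depth=2]
Event 10 (EXEC): [IRQ0] PC=2: IRET -> resume IRQ0 at PC=0 (depth now 1) [depth=1]
Event 11 (INT 0): INT 0 arrives: push (IRQ0, PC=0), enter IRQ0 at PC=0 (depth now 2) [depth=2]
Event 12 (EXEC): [IRQ0] PC=0: INC 4 -> ACC=16 [depth=2]
Event 13 (EXEC): [IRQ0] PC=1: DEC 2 -> ACC=14 [depth=2]
Event 14 (EXEC): [IRQ0] PC=2: IRET -> resume IRQ0 at PC=0 (depth now 1) [depth=1]
Event 15 (EXEC): [IRQ0] PC=0: INC 4 -> ACC=18 [depth=1]
Event 16 (EXEC): [IRQ0] PC=1: DEC 2 -> ACC=16 [depth=1]
Event 17 (EXEC): [IRQ0] PC=2: IRET -> resume MAIN at PC=5 (depth now 0) [depth=0]
Event 18 (EXEC): [MAIN] PC=5: NOP [depth=0]
Event 19 (EXEC): [MAIN] PC=6: HALT [depth=0]
Max depth observed: 2

Answer: 2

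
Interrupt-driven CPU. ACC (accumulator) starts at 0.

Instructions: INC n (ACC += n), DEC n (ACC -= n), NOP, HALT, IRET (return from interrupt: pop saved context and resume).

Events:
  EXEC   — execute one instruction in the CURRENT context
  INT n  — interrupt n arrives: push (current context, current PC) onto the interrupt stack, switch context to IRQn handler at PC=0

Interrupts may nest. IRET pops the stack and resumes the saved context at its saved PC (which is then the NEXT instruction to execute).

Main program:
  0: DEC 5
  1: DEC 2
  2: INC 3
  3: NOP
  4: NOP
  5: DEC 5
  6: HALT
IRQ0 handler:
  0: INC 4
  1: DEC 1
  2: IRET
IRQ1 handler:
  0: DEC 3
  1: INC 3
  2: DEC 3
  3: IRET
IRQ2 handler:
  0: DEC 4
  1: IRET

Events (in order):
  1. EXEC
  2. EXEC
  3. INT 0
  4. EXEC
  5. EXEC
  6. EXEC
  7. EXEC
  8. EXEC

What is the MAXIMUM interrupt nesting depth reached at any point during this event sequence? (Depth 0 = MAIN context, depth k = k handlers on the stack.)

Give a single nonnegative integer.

Event 1 (EXEC): [MAIN] PC=0: DEC 5 -> ACC=-5 [depth=0]
Event 2 (EXEC): [MAIN] PC=1: DEC 2 -> ACC=-7 [depth=0]
Event 3 (INT 0): INT 0 arrives: push (MAIN, PC=2), enter IRQ0 at PC=0 (depth now 1) [depth=1]
Event 4 (EXEC): [IRQ0] PC=0: INC 4 -> ACC=-3 [depth=1]
Event 5 (EXEC): [IRQ0] PC=1: DEC 1 -> ACC=-4 [depth=1]
Event 6 (EXEC): [IRQ0] PC=2: IRET -> resume MAIN at PC=2 (depth now 0) [depth=0]
Event 7 (EXEC): [MAIN] PC=2: INC 3 -> ACC=-1 [depth=0]
Event 8 (EXEC): [MAIN] PC=3: NOP [depth=0]
Max depth observed: 1

Answer: 1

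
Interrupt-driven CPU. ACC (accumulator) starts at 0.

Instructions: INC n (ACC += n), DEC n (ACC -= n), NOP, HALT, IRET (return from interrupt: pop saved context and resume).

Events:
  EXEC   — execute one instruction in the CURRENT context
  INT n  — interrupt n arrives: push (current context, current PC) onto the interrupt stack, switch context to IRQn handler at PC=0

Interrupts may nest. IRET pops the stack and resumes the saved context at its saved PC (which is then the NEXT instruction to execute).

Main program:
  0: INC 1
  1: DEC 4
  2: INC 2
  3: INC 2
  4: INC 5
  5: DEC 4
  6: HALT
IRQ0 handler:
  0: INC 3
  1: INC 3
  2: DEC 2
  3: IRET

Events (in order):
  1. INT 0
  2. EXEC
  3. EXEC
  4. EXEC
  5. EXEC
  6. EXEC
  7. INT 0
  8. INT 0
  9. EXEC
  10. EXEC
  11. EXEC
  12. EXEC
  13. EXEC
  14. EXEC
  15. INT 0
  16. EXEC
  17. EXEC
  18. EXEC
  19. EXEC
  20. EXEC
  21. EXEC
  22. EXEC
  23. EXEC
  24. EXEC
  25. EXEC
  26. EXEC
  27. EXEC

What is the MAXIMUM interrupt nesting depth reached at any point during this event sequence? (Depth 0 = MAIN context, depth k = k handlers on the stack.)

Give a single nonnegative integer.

Event 1 (INT 0): INT 0 arrives: push (MAIN, PC=0), enter IRQ0 at PC=0 (depth now 1) [depth=1]
Event 2 (EXEC): [IRQ0] PC=0: INC 3 -> ACC=3 [depth=1]
Event 3 (EXEC): [IRQ0] PC=1: INC 3 -> ACC=6 [depth=1]
Event 4 (EXEC): [IRQ0] PC=2: DEC 2 -> ACC=4 [depth=1]
Event 5 (EXEC): [IRQ0] PC=3: IRET -> resume MAIN at PC=0 (depth now 0) [depth=0]
Event 6 (EXEC): [MAIN] PC=0: INC 1 -> ACC=5 [depth=0]
Event 7 (INT 0): INT 0 arrives: push (MAIN, PC=1), enter IRQ0 at PC=0 (depth now 1) [depth=1]
Event 8 (INT 0): INT 0 arrives: push (IRQ0, PC=0), enter IRQ0 at PC=0 (depth now 2) [depth=2]
Event 9 (EXEC): [IRQ0] PC=0: INC 3 -> ACC=8 [depth=2]
Event 10 (EXEC): [IRQ0] PC=1: INC 3 -> ACC=11 [depth=2]
Event 11 (EXEC): [IRQ0] PC=2: DEC 2 -> ACC=9 [depth=2]
Event 12 (EXEC): [IRQ0] PC=3: IRET -> resume IRQ0 at PC=0 (depth now 1) [depth=1]
Event 13 (EXEC): [IRQ0] PC=0: INC 3 -> ACC=12 [depth=1]
Event 14 (EXEC): [IRQ0] PC=1: INC 3 -> ACC=15 [depth=1]
Event 15 (INT 0): INT 0 arrives: push (IRQ0, PC=2), enter IRQ0 at PC=0 (depth now 2) [depth=2]
Event 16 (EXEC): [IRQ0] PC=0: INC 3 -> ACC=18 [depth=2]
Event 17 (EXEC): [IRQ0] PC=1: INC 3 -> ACC=21 [depth=2]
Event 18 (EXEC): [IRQ0] PC=2: DEC 2 -> ACC=19 [depth=2]
Event 19 (EXEC): [IRQ0] PC=3: IRET -> resume IRQ0 at PC=2 (depth now 1) [depth=1]
Event 20 (EXEC): [IRQ0] PC=2: DEC 2 -> ACC=17 [depth=1]
Event 21 (EXEC): [IRQ0] PC=3: IRET -> resume MAIN at PC=1 (depth now 0) [depth=0]
Event 22 (EXEC): [MAIN] PC=1: DEC 4 -> ACC=13 [depth=0]
Event 23 (EXEC): [MAIN] PC=2: INC 2 -> ACC=15 [depth=0]
Event 24 (EXEC): [MAIN] PC=3: INC 2 -> ACC=17 [depth=0]
Event 25 (EXEC): [MAIN] PC=4: INC 5 -> ACC=22 [depth=0]
Event 26 (EXEC): [MAIN] PC=5: DEC 4 -> ACC=18 [depth=0]
Event 27 (EXEC): [MAIN] PC=6: HALT [depth=0]
Max depth observed: 2

Answer: 2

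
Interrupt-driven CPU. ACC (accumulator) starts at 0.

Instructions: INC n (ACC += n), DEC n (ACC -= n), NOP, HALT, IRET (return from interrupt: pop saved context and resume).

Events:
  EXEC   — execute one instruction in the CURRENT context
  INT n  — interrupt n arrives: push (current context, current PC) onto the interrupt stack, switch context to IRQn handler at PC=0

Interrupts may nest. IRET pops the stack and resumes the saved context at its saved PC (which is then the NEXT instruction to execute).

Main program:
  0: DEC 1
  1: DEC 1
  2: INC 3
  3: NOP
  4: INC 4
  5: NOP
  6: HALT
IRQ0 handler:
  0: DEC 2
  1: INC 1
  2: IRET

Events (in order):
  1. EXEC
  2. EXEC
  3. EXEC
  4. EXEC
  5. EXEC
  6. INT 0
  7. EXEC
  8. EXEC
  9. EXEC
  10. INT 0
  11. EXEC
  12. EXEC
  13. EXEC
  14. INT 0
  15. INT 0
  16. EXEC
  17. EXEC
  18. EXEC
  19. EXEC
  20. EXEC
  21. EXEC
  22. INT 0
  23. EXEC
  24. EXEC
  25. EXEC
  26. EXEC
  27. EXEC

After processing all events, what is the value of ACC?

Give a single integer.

Answer: 0

Derivation:
Event 1 (EXEC): [MAIN] PC=0: DEC 1 -> ACC=-1
Event 2 (EXEC): [MAIN] PC=1: DEC 1 -> ACC=-2
Event 3 (EXEC): [MAIN] PC=2: INC 3 -> ACC=1
Event 4 (EXEC): [MAIN] PC=3: NOP
Event 5 (EXEC): [MAIN] PC=4: INC 4 -> ACC=5
Event 6 (INT 0): INT 0 arrives: push (MAIN, PC=5), enter IRQ0 at PC=0 (depth now 1)
Event 7 (EXEC): [IRQ0] PC=0: DEC 2 -> ACC=3
Event 8 (EXEC): [IRQ0] PC=1: INC 1 -> ACC=4
Event 9 (EXEC): [IRQ0] PC=2: IRET -> resume MAIN at PC=5 (depth now 0)
Event 10 (INT 0): INT 0 arrives: push (MAIN, PC=5), enter IRQ0 at PC=0 (depth now 1)
Event 11 (EXEC): [IRQ0] PC=0: DEC 2 -> ACC=2
Event 12 (EXEC): [IRQ0] PC=1: INC 1 -> ACC=3
Event 13 (EXEC): [IRQ0] PC=2: IRET -> resume MAIN at PC=5 (depth now 0)
Event 14 (INT 0): INT 0 arrives: push (MAIN, PC=5), enter IRQ0 at PC=0 (depth now 1)
Event 15 (INT 0): INT 0 arrives: push (IRQ0, PC=0), enter IRQ0 at PC=0 (depth now 2)
Event 16 (EXEC): [IRQ0] PC=0: DEC 2 -> ACC=1
Event 17 (EXEC): [IRQ0] PC=1: INC 1 -> ACC=2
Event 18 (EXEC): [IRQ0] PC=2: IRET -> resume IRQ0 at PC=0 (depth now 1)
Event 19 (EXEC): [IRQ0] PC=0: DEC 2 -> ACC=0
Event 20 (EXEC): [IRQ0] PC=1: INC 1 -> ACC=1
Event 21 (EXEC): [IRQ0] PC=2: IRET -> resume MAIN at PC=5 (depth now 0)
Event 22 (INT 0): INT 0 arrives: push (MAIN, PC=5), enter IRQ0 at PC=0 (depth now 1)
Event 23 (EXEC): [IRQ0] PC=0: DEC 2 -> ACC=-1
Event 24 (EXEC): [IRQ0] PC=1: INC 1 -> ACC=0
Event 25 (EXEC): [IRQ0] PC=2: IRET -> resume MAIN at PC=5 (depth now 0)
Event 26 (EXEC): [MAIN] PC=5: NOP
Event 27 (EXEC): [MAIN] PC=6: HALT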